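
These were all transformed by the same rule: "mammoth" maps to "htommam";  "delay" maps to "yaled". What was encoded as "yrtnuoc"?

The output letters match the input read backwards: mammoth reversed is htommam. The word is simply reversed.
Reversing it on yrtnuoc: then reverse → country.

country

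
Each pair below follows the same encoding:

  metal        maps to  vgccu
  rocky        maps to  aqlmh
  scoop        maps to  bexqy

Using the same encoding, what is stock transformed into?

The shifts repeat in a cycle of length 2: positions 0,1,… shift by +9, +2, then the pattern repeats.
On stock: s+9=b, t+2=v, o+9=x, c+2=e, k+9=t.

bvxet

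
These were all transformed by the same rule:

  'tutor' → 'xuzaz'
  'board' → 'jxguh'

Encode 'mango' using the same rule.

umtgs

Read the word backwards and shift each letter +6.
Applying it to mango: reverse → ognam; then shift: o+6=u, g+6=m, n+6=t, a+6=g, m+6=s.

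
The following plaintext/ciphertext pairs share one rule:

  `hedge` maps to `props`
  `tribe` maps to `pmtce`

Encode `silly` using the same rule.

The output letters match the input read backwards, each shifted +11: hedge reversed is egdeh. Read the word backwards and shift each letter +11.
For silly: reverse → yllis; then shift: y+11=j, l+11=w, l+11=w, i+11=t, s+11=d.

jwwtd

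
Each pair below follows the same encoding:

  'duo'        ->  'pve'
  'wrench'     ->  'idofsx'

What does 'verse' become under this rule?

ftsfw

The output letters match the input read backwards, each shifted +1: duo reversed is oud. Read the word backwards and shift each letter +1.
Applying it to verse: reverse → esrev; then shift: e+1=f, s+1=t, r+1=s, e+1=f, v+1=w.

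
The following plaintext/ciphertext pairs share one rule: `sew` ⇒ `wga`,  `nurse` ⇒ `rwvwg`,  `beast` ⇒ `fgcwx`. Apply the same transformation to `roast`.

The shift depends on letter class: consonant s→w is +4, but vowel e→g is +2. The rule splits by letter class: vowels +2, consonants +4.
Applying it to roast: r(cons)+4=v, o(vowel)+2=q, a(vowel)+2=c, s(cons)+4=w, t(cons)+4=x.

vqcwx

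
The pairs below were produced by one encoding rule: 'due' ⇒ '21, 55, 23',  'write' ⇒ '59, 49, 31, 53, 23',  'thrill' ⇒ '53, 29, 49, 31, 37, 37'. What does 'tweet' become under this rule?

Each letter becomes 2×(its alphabet position, a=1..z=26) + 13.
On tweet: t=20→53, w=23→59, e=5→23, e=5→23, t=20→53.

53, 59, 23, 23, 53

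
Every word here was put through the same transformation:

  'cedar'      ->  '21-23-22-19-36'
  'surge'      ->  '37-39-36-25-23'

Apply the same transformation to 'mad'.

The number is (letter's place in the alphabet, a=1) + 18.
For mad: m=13→31, a=1→19, d=4→22.

31-19-22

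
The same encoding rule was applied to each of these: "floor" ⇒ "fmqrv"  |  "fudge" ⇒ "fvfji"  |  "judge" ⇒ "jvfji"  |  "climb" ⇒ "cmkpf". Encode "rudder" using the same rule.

rvfgiw

In floor: f→f is +0, l→m is +1, o→q is +2, o→r is +3 — the shift increases by 1 each position. Letter i (0-indexed) is shifted by i+0, so successive shifts are 0, 1, 2, ….
For rudder: r+0=r, u+1=v, d+2=f, d+3=g, e+4=i, r+5=w.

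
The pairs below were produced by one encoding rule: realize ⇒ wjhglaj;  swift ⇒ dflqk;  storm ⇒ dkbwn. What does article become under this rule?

hwklvgj

Treating letters as 0–25, the rule is x ↦ 7x + 7 (mod 26).
Applying it to article: a(0)→7·0+7≡7=h; r(17)→7·17+7≡22=w; t(19)→7·19+7≡10=k; i(8)→7·8+7≡11=l; c(2)→7·2+7≡21=v; l(11)→7·11+7≡6=g; e(4)→7·4+7≡9=j (all mod 26).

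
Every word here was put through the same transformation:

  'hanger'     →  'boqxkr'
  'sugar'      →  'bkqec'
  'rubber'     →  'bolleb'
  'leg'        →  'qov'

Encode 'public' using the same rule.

The output letters match the input read backwards, each shifted +10: hanger reversed is regnah. Read the word backwards and shift each letter +10.
On public: reverse → cilbup; then shift: c+10=m, i+10=s, l+10=v, b+10=l, u+10=e, p+10=z.

msvlez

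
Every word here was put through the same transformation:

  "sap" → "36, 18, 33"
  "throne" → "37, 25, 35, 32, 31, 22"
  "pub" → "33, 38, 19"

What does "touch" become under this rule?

37, 32, 38, 20, 25

s is letter #19 and maps to 36: an offset of 17. Letters become their 1-based position plus 17 (so a→18, b→19, …).
On touch: t=20→37, o=15→32, u=21→38, c=3→20, h=8→25.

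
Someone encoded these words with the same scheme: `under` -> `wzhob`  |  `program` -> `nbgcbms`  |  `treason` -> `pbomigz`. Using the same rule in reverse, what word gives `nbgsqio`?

Treating letters as 0–25, the rule is x ↦ 7x + 12 (mod 26).
Undoing it on nbgsqio: n(13)→15·(13−12)≡15=p; b(1)→15·(1−12)≡17=r; g(6)→15·(6−12)≡14=o; s(18)→15·(18−12)≡12=m; q(16)→15·(16−12)≡8=i; i(8)→15·(8−12)≡18=s; o(14)→15·(14−12)≡4=e (all mod 26).

promise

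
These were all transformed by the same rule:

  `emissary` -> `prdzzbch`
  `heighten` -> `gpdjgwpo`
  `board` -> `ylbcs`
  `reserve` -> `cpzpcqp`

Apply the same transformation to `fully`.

e(4)→p(15) and m(12)→r(17) fit y≡23x+1 (mod 26); the inverse of 23 mod 26 is 17. This is an affine cipher: with a=0,…,z=25, each position x becomes (23x+1) mod 26.
Applying it to fully: f(5)→23·5+1≡12=m; u(20)→23·20+1≡19=t; l(11)→23·11+1≡20=u; l(11)→23·11+1≡20=u; y(24)→23·24+1≡7=h (all mod 26).

mtuuh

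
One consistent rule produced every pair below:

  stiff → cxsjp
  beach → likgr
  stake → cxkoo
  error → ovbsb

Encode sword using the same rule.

Shifts by position in stiff: pos 0: s→c (+10), pos 1: t→x (+4), pos 2: i→s (+10), pos 3: f→j (+4) — repeating every 2. It's a Vigenère-style cipher with numeric key [10,4]: position i shifts by key[i mod 2].
Applying it to sword: s+10=c, w+4=a, o+10=y, r+4=v, d+10=n.

cayvn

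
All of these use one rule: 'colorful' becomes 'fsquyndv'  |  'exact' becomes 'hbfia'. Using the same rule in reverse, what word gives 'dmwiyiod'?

aircraft

In colorful: c→f is +3, o→s is +4, l→q is +5, o→u is +6 — the shift increases by 1 each position. Each letter shifts forward by (position + 3), i.e. 3, 4, 5, … — the shift grows by one for each successive letter.
Undoing it on dmwiyiod: d−3=a, m−4=i, w−5=r, i−6=c, y−7=r, i−8=a, o−9=f, d−10=t.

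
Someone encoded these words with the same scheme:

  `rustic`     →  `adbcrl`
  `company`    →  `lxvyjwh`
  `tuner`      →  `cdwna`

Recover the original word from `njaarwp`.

Compare letters: r→a is +9, u→d is +9, s→b is +9 — a constant shift. Every letter moves 9 places later in the alphabet, wrapping around z→a.
Undoing it on njaarwp: n−9=e, j−9=a, a−9=r, a−9=r, r−9=i, w−9=n, p−9=g.

earring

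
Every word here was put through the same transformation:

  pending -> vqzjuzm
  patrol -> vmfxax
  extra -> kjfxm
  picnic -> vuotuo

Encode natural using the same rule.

tmfadmr

Shifts by position in pending: pos 0: p→v (+6), pos 1: e→q (+12), pos 2: n→z (+12), pos 3: d→j (+6), pos 4: i→u (+12), pos 5: n→z (+12) — repeating every 3. The shifts repeat in a cycle of length 3: positions 0,1,… shift by +6, +12, +12, then the pattern repeats.
On natural: n+6=t, a+12=m, t+12=f, u+6=a, r+12=d, a+12=m, l+6=r.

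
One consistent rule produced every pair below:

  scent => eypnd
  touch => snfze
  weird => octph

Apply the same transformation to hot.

The output letters match the input read backwards, each shifted +11: scent reversed is tnecs. Two steps: reverse the string, then apply a Caesar shift of +11.
For hot: reverse → toh; then shift: t+11=e, o+11=z, h+11=s.

ezs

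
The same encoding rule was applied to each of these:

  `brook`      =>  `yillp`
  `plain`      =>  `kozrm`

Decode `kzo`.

Each pair mirrors across the alphabet (b↔y, r↔i, o↔l): positions sum to 25. Each letter is replaced by its mirror in the alphabet: a↔z, b↔y, c↔x, and so on (the Atbash cipher).
Reversing it on kzo: k↔p, z↔a, o↔l.

pal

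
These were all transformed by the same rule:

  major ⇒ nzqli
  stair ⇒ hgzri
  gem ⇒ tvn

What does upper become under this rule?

Each pair mirrors across the alphabet (m↔n, a↔z, j↔q): positions sum to 25. Each letter is replaced by its mirror in the alphabet: a↔z, b↔y, c↔x, and so on (the Atbash cipher).
Applying it to upper: u↔f, p↔k, p↔k, e↔v, r↔i.

fkkvi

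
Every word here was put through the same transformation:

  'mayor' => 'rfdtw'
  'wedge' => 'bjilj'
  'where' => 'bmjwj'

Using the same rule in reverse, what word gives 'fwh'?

arc

Compare letters: m→r is +5, a→f is +5, y→d is +5 — a constant shift. Every letter moves 5 places later in the alphabet, wrapping around z→a.
Reversing it on fwh: f−5=a, w−5=r, h−5=c.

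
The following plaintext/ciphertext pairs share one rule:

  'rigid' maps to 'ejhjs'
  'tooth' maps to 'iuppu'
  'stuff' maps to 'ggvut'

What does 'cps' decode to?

rob

The output letters match the input read backwards, each shifted +1: rigid reversed is digir. The word is reversed, then every letter is shifted forward by 1.
Decoding cps: shift back: c−1=b, p−1=o, s−1=r → bor; then reverse → rob.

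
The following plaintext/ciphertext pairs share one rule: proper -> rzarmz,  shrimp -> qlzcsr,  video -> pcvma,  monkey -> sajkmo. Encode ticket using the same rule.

hcekmh

p(15)→r(17) and r(17)→z(25) fit y≡17x+22 (mod 26); the inverse of 17 mod 26 is 23. Treating letters as 0–25, the rule is x ↦ 17x + 22 (mod 26).
Applying it to ticket: t(19)→17·19+22≡7=h; i(8)→17·8+22≡2=c; c(2)→17·2+22≡4=e; k(10)→17·10+22≡10=k; e(4)→17·4+22≡12=m; t(19)→17·19+22≡7=h (all mod 26).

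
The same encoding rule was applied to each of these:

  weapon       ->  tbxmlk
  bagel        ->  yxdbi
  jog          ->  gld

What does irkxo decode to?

lunar

Compare letters: w→t is +23, e→b is +23, a→x is +23 — a constant shift. It's a constant shift of +23 (ROT23).
Reversing it on irkxo: i−23=l, r−23=u, k−23=n, x−23=a, o−23=r.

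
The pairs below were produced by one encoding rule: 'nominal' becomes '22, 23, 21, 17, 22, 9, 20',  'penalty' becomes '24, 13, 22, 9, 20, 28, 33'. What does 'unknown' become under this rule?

n is letter #14 and maps to 22: an offset of 8. The number is (letter's place in the alphabet, a=1) + 8.
Applying it to unknown: u=21→29, n=14→22, k=11→19, n=14→22, o=15→23, w=23→31, n=14→22.

29, 22, 19, 22, 23, 31, 22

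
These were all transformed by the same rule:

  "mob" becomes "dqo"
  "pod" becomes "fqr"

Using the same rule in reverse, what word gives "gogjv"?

theme

Two steps: reverse the string, then apply a Caesar shift of +2.
Undoing it on gogjv: shift back: g−2=e, o−2=m, g−2=e, j−2=h, v−2=t → emeht; then reverse → theme.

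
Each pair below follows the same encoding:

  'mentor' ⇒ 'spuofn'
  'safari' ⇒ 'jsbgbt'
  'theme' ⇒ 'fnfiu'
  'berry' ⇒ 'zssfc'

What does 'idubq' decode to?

The output letters match the input read backwards, each shifted +1: mentor reversed is rotnem. The word is reversed, then every letter is shifted forward by 1.
Undoing it on idubq: shift back: i−1=h, d−1=c, u−1=t, b−1=a, q−1=p → hctap; then reverse → patch.

patch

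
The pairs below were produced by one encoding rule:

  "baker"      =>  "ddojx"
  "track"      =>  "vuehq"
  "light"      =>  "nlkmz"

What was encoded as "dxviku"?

The shift increases by 1 at each position, starting from +2: 2, 3, 4, ….
Decoding dxviku: d−2=b, x−3=u, v−4=r, i−5=d, k−6=e, u−7=n.

burden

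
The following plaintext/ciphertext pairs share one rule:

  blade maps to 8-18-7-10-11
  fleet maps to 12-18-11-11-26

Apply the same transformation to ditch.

b is letter #2 and maps to 8: an offset of 6. Letters become their 1-based position plus 6 (so a→7, b→8, …).
On ditch: d=4→10, i=9→15, t=20→26, c=3→9, h=8→14.

10-15-26-9-14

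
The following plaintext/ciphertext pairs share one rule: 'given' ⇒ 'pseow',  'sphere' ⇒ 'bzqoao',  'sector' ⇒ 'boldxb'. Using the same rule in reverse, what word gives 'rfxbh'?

ivory

Shifts by position in given: pos 0: g→p (+9), pos 1: i→s (+10), pos 2: v→e (+9), pos 3: e→o (+10) — repeating every 2. The shifts repeat in a cycle of length 2: positions 0,1,… shift by +9, +10, then the pattern repeats.
Reversing it on rfxbh: r−9=i, f−10=v, x−9=o, b−10=r, h−9=y.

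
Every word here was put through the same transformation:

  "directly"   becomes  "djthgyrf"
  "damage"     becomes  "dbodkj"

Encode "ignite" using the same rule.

In directly: d→d is +0, i→j is +1, r→t is +2, e→h is +3 — the shift increases by 1 each position. The shift increases by 1 at each position, starting from +0: 0, 1, 2, ….
For ignite: i+0=i, g+1=h, n+2=p, i+3=l, t+4=x, e+5=j.

ihplxj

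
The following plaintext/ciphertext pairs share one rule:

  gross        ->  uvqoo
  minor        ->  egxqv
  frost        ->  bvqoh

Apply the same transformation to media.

g(6)→u(20) and r(17)→v(21) fit y≡19x+10 (mod 26); the inverse of 19 mod 26 is 11. Treating letters as 0–25, the rule is x ↦ 19x + 10 (mod 26).
For media: m(12)→19·12+10≡4=e; e(4)→19·4+10≡8=i; d(3)→19·3+10≡15=p; i(8)→19·8+10≡6=g; a(0)→19·0+10≡10=k (all mod 26).

eipgk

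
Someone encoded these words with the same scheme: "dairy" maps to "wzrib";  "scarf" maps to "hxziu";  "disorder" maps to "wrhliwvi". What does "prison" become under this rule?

kirhlm

Each pair mirrors across the alphabet (d↔w, a↔z, i↔r): positions sum to 25. Each letter is replaced by its mirror in the alphabet: a↔z, b↔y, c↔x, and so on (the Atbash cipher).
Applying it to prison: p↔k, r↔i, i↔r, s↔h, o↔l, n↔m.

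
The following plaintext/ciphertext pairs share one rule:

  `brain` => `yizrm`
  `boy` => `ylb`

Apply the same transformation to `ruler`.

ifovi

Each pair mirrors across the alphabet (b↔y, r↔i, a↔z): positions sum to 25. Each letter is replaced by its mirror in the alphabet: a↔z, b↔y, c↔x, and so on (the Atbash cipher).
For ruler: r↔i, u↔f, l↔o, e↔v, r↔i.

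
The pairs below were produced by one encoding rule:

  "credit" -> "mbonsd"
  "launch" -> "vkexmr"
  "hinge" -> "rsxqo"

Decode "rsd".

Compare letters: c→m is +10, r→b is +10, e→o is +10 — a constant shift. Each letter is shifted forward by 10 in the alphabet (a Caesar shift of +10).
Undoing it on rsd: r−10=h, s−10=i, d−10=t.

hit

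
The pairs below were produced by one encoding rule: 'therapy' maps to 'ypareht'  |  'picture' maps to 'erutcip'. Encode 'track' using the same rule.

The output letters match the input read backwards: therapy reversed is ypareht. The word is simply reversed.
For track: reverse → kcart.

kcart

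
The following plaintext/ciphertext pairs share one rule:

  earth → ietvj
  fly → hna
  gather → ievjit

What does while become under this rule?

yjmni

The shift depends on letter class: consonant r→t is +2, but vowel e→i is +4. Vowels shift forward by 4 and consonants shift forward by 2.
Applying it to while: w(cons)+2=y, h(cons)+2=j, i(vowel)+4=m, l(cons)+2=n, e(vowel)+4=i.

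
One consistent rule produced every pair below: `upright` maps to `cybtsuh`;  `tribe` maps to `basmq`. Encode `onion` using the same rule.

wwszz

In upright: u→c is +8, p→y is +9, r→b is +10, i→t is +11 — the shift increases by 1 each position. Letter i (0-indexed) is shifted by i+8, so successive shifts are 8, 9, 10, ….
For onion: o+8=w, n+9=w, i+10=s, o+11=z, n+12=z.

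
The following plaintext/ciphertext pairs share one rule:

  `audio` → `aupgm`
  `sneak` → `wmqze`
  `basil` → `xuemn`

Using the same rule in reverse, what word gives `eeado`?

The output letters match the input read backwards, each shifted +12: audio reversed is oidua. Read the word backwards and shift each letter +12.
Undoing it on eeado: shift back: e−12=s, e−12=s, a−12=o, d−12=r, o−12=c → ssorc; then reverse → cross.

cross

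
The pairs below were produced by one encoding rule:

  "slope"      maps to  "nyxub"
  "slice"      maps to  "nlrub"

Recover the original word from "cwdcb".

The output letters match the input read backwards, each shifted +9: slope reversed is epols. Two steps: reverse the string, then apply a Caesar shift of +9.
Reversing it on cwdcb: shift back: c−9=t, w−9=n, d−9=u, c−9=t, b−9=s → tnuts; then reverse → stunt.

stunt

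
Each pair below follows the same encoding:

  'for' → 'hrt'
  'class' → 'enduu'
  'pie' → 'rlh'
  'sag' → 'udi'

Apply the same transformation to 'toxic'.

The rule splits by letter class: vowels +3, consonants +2.
For toxic: t(cons)+2=v, o(vowel)+3=r, x(cons)+2=z, i(vowel)+3=l, c(cons)+2=e.

vrzle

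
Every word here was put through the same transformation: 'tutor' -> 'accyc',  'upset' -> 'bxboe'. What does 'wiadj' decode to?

party

In tutor: t→a is +7, u→c is +8, t→c is +9, o→y is +10 — the shift increases by 1 each position. Each letter shifts forward by (position + 7), i.e. 7, 8, 9, … — the shift grows by one for each successive letter.
Undoing it on wiadj: w−7=p, i−8=a, a−9=r, d−10=t, j−11=y.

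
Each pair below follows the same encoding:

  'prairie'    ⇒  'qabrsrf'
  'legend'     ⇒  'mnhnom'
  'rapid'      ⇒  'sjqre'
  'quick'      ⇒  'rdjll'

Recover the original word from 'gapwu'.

front

A repeating key of period 2 is used — shifts +1, +9 over and over.
Undoing it on gapwu: g−1=f, a−9=r, p−1=o, w−9=n, u−1=t.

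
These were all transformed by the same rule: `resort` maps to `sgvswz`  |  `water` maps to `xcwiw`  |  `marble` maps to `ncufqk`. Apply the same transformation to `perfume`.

qgujzsl

In resort: r→s is +1, e→g is +2, s→v is +3, o→s is +4 — the shift increases by 1 each position. The shift increases by 1 at each position, starting from +1: 1, 2, 3, ….
For perfume: p+1=q, e+2=g, r+3=u, f+4=j, u+5=z, m+6=s, e+7=l.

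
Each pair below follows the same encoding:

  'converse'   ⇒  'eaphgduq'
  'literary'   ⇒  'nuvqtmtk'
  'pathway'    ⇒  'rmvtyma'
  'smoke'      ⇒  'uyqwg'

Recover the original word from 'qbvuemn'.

optical

Shifts by position in converse: pos 0: c→e (+2), pos 1: o→a (+12), pos 2: n→p (+2), pos 3: v→h (+12) — repeating every 2. It's a Vigenère-style cipher with numeric key [2,12]: position i shifts by key[i mod 2].
Decoding qbvuemn: q−2=o, b−12=p, v−2=t, u−12=i, e−2=c, m−12=a, n−2=l.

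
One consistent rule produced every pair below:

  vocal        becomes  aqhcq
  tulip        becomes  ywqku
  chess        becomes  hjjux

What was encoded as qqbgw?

Shifts by position in vocal: pos 0: v→a (+5), pos 1: o→q (+2), pos 2: c→h (+5), pos 3: a→c (+2) — repeating every 2. It's a Vigenère-style cipher with numeric key [5,2]: position i shifts by key[i mod 2].
Decoding qqbgw: q−5=l, q−2=o, b−5=w, g−2=e, w−5=r.

lower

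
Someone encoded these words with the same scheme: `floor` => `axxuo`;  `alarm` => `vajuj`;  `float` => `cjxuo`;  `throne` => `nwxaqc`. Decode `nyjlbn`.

The word is reversed, then every letter is shifted forward by 9.
Reversing it on nyjlbn: shift back: n−9=e, y−9=p, j−9=a, l−9=c, b−9=s, n−9=e → epacse; then reverse → escape.

escape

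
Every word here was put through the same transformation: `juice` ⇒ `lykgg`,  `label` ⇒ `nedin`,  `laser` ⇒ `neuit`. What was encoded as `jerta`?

Shifts by position in juice: pos 0: j→l (+2), pos 1: u→y (+4), pos 2: i→k (+2), pos 3: c→g (+4) — repeating every 2. It's a Vigenère-style cipher with numeric key [2,4]: position i shifts by key[i mod 2].
Undoing it on jerta: j−2=h, e−4=a, r−2=p, t−4=p, a−2=y.

happy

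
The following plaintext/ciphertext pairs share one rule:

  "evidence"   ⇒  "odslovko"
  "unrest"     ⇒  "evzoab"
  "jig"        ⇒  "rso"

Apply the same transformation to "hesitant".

Vowels shift forward by 10 and consonants shift forward by 8.
Applying it to hesitant: h(cons)+8=p, e(vowel)+10=o, s(cons)+8=a, i(vowel)+10=s, t(cons)+8=b, a(vowel)+10=k, n(cons)+8=v, t(cons)+8=b.

poasbkvb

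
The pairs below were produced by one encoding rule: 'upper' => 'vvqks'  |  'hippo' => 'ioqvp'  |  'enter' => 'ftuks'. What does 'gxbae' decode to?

It's a Vigenère-style cipher with numeric key [1,6]: position i shifts by key[i mod 2].
Reversing it on gxbae: g−1=f, x−6=r, b−1=a, a−6=u, e−1=d.

fraud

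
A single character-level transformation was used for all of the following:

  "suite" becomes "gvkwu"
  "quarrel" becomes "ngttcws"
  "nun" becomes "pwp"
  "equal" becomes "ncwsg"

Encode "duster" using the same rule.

Two steps: reverse the string, then apply a Caesar shift of +2.
Applying it to duster: reverse → retsud; then shift: r+2=t, e+2=g, t+2=v, s+2=u, u+2=w, d+2=f.

tgvuwf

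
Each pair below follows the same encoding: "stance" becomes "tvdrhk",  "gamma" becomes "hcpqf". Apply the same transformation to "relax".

sgoec

In stance: s→t is +1, t→v is +2, a→d is +3, n→r is +4 — the shift increases by 1 each position. Each letter shifts forward by (position + 1), i.e. 1, 2, 3, … — the shift grows by one for each successive letter.
Applying it to relax: r+1=s, e+2=g, l+3=o, a+4=e, x+5=c.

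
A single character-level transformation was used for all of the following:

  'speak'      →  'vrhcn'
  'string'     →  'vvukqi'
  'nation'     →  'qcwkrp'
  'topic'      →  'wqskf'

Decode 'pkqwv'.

minus

The shifts repeat in a cycle of length 2: positions 0,1,… shift by +3, +2, then the pattern repeats.
Undoing it on pkqwv: p−3=m, k−2=i, q−3=n, w−2=u, v−3=s.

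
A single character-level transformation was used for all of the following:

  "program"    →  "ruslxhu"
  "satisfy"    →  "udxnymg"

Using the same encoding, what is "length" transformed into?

In program: p→r is +2, r→u is +3, o→s is +4, g→l is +5 — the shift increases by 1 each position. The shift increases by 1 at each position, starting from +2: 2, 3, 4, ….
For length: l+2=n, e+3=h, n+4=r, g+5=l, t+6=z, h+7=o.

nhrlzo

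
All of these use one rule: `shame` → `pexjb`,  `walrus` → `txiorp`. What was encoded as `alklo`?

donor

Each letter is shifted forward by 23 in the alphabet (a Caesar shift of +23).
Reversing it on alklo: a−23=d, l−23=o, k−23=n, l−23=o, o−23=r.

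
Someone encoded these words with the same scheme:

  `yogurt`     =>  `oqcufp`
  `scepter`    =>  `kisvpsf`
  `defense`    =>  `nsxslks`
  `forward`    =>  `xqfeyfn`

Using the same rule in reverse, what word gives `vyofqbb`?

y(24)→o(14) and o(14)→q(16) fit y≡5x+24 (mod 26); the inverse of 5 mod 26 is 21. Each letter's alphabet position (a=0..z=25) is mapped through 5·x+24 mod 26 — an affine cipher.
Undoing it on vyofqbb: v(21)→21·(21−24)≡15=p; y(24)→21·(24−24)≡0=a; o(14)→21·(14−24)≡24=y; f(5)→21·(5−24)≡17=r; q(16)→21·(16−24)≡14=o; b(1)→21·(1−24)≡11=l; b(1)→21·(1−24)≡11=l (all mod 26).

payroll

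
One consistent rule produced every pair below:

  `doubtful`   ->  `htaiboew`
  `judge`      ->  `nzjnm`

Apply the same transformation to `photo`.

tmuaw

In doubtful: d→h is +4, o→t is +5, u→a is +6, b→i is +7 — the shift increases by 1 each position. Letter i (0-indexed) is shifted by i+4, so successive shifts are 4, 5, 6, ….
On photo: p+4=t, h+5=m, o+6=u, t+7=a, o+8=w.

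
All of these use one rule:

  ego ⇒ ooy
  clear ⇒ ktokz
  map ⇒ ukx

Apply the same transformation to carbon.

Vowels shift forward by 10 and consonants shift forward by 8.
Applying it to carbon: c(cons)+8=k, a(vowel)+10=k, r(cons)+8=z, b(cons)+8=j, o(vowel)+10=y, n(cons)+8=v.

kkzjyv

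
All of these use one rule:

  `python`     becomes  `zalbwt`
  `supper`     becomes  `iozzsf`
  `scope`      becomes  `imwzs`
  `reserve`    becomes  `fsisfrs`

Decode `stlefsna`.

entirely

p(15)→z(25) and y(24)→a(0) fit y≡3x+6 (mod 26); the inverse of 3 mod 26 is 9. Each letter's alphabet position (a=0..z=25) is mapped through 3·x+6 mod 26 — an affine cipher.
Undoing it on stlefsna: s(18)→9·(18−6)≡4=e; t(19)→9·(19−6)≡13=n; l(11)→9·(11−6)≡19=t; e(4)→9·(4−6)≡8=i; f(5)→9·(5−6)≡17=r; s(18)→9·(18−6)≡4=e; n(13)→9·(13−6)≡11=l; a(0)→9·(0−6)≡24=y (all mod 26).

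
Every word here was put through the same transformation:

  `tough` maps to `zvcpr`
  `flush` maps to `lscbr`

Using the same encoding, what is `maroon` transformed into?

In tough: t→z is +6, o→v is +7, u→c is +8, g→p is +9 — the shift increases by 1 each position. Each letter shifts forward by (position + 6), i.e. 6, 7, 8, … — the shift grows by one for each successive letter.
For maroon: m+6=s, a+7=h, r+8=z, o+9=x, o+10=y, n+11=y.

shzxyy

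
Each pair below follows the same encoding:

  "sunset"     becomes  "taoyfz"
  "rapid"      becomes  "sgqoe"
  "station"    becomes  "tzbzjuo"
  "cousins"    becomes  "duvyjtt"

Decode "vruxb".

Shifts by position in sunset: pos 0: s→t (+1), pos 1: u→a (+6), pos 2: n→o (+1), pos 3: s→y (+6) — repeating every 2. It's a Vigenère-style cipher with numeric key [1,6]: position i shifts by key[i mod 2].
Decoding vruxb: v−1=u, r−6=l, u−1=t, x−6=r, b−1=a.

ultra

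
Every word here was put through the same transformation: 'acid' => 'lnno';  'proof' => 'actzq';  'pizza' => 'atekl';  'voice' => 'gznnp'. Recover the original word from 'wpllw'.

legal

The shifts repeat in a cycle of length 3: positions 0,1,… shift by +11, +11, +5, then the pattern repeats.
Undoing it on wpllw: w−11=l, p−11=e, l−5=g, l−11=a, w−11=l.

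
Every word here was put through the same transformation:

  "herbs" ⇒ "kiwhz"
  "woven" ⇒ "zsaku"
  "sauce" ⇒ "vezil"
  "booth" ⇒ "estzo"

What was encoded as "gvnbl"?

In herbs: h→k is +3, e→i is +4, r→w is +5, b→h is +6 — the shift increases by 1 each position. Each letter shifts forward by (position + 3), i.e. 3, 4, 5, … — the shift grows by one for each successive letter.
Undoing it on gvnbl: g−3=d, v−4=r, n−5=i, b−6=v, l−7=e.

drive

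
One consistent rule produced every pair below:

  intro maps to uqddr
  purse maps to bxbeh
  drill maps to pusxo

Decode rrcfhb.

foster

The shifts repeat in a cycle of length 3: positions 0,1,… shift by +12, +3, +10, then the pattern repeats.
Reversing it on rrcfhb: r−12=f, r−3=o, c−10=s, f−12=t, h−3=e, b−10=r.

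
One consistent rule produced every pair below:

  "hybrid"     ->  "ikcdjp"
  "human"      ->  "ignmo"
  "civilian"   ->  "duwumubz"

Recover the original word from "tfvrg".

Shifts by position in hybrid: pos 0: h→i (+1), pos 1: y→k (+12), pos 2: b→c (+1), pos 3: r→d (+12) — repeating every 2. A repeating key of period 2 is used — shifts +1, +12 over and over.
Decoding tfvrg: t−1=s, f−12=t, v−1=u, r−12=f, g−1=f.

stuff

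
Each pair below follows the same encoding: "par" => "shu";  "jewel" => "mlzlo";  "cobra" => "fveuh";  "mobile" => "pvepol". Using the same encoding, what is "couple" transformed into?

fvbsol

The shift depends on letter class: consonant p→s is +3, but vowel a→h is +7. Two shifts are in play — +7 for a/e/i/o/u, +3 for every other letter.
Applying it to couple: c(cons)+3=f, o(vowel)+7=v, u(vowel)+7=b, p(cons)+3=s, l(cons)+3=o, e(vowel)+7=l.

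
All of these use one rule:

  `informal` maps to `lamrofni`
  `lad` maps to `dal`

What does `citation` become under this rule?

The word is simply reversed.
For citation: reverse → noitatic.

noitatic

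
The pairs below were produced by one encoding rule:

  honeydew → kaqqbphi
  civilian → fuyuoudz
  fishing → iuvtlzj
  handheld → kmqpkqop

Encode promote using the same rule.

sdryrfh

It's a Vigenère-style cipher with numeric key [3,12]: position i shifts by key[i mod 2].
On promote: p+3=s, r+12=d, o+3=r, m+12=y, o+3=r, t+12=f, e+3=h.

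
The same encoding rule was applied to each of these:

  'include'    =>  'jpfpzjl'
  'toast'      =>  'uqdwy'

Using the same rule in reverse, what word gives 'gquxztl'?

fortune

Each letter shifts forward by (position + 1), i.e. 1, 2, 3, … — the shift grows by one for each successive letter.
Undoing it on gquxztl: g−1=f, q−2=o, u−3=r, x−4=t, z−5=u, t−6=n, l−7=e.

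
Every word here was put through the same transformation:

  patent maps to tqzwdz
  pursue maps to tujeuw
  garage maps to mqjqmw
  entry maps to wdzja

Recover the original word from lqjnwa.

barley

p(15)→t(19) and a(0)→q(16) fit y≡21x+16 (mod 26); the inverse of 21 mod 26 is 5. Each letter's alphabet position (a=0..z=25) is mapped through 21·x+16 mod 26 — an affine cipher.
Decoding lqjnwa: l(11)→5·(11−16)≡1=b; q(16)→5·(16−16)≡0=a; j(9)→5·(9−16)≡17=r; n(13)→5·(13−16)≡11=l; w(22)→5·(22−16)≡4=e; a(0)→5·(0−16)≡24=y (all mod 26).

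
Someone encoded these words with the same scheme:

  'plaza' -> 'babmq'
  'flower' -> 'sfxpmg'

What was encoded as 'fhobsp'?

Read the word backwards and shift each letter +1.
Undoing it on fhobsp: shift back: f−1=e, h−1=g, o−1=n, b−1=a, s−1=r, p−1=o → egnaro; then reverse → orange.

orange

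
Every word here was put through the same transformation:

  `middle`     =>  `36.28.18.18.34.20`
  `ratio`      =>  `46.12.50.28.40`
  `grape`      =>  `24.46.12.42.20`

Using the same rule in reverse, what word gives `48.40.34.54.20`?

m(#13)→36 and i(#9)→28: differences scale by 2, so n = 2·pos + 10. With a=1..z=26, the number is 2·pos + 10.
Reversing it on 48.40.34.54.20: 48→(48−10)÷2=19=s, 40→(40−10)÷2=15=o, 34→(34−10)÷2=12=l, 54→(54−10)÷2=22=v, 20→(20−10)÷2=5=e.

solve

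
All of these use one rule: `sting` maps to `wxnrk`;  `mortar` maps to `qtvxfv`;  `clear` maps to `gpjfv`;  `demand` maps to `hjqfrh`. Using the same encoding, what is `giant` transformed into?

knfrx

The shift depends on letter class: consonant s→w is +4, but vowel i→n is +5. Vowels shift forward by 5 and consonants shift forward by 4.
Applying it to giant: g(cons)+4=k, i(vowel)+5=n, a(vowel)+5=f, n(cons)+4=r, t(cons)+4=x.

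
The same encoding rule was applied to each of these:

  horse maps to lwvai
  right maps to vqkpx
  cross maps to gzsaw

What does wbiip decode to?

Shifts by position in horse: pos 0: h→l (+4), pos 1: o→w (+8), pos 2: r→v (+4), pos 3: s→a (+8) — repeating every 2. A repeating key of period 2 is used — shifts +4, +8 over and over.
Reversing it on wbiip: w−4=s, b−8=t, i−4=e, i−8=a, p−4=l.

steal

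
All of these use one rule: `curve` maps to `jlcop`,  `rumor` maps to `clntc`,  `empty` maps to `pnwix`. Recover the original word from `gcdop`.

c(2)→j(9) and u(20)→l(11) fit y≡3x+3 (mod 26); the inverse of 3 mod 26 is 9. Each letter's alphabet position (a=0..z=25) is mapped through 3·x+3 mod 26 — an affine cipher.
Undoing it on gcdop: g(6)→9·(6−3)≡1=b; c(2)→9·(2−3)≡17=r; d(3)→9·(3−3)≡0=a; o(14)→9·(14−3)≡21=v; p(15)→9·(15−3)≡4=e (all mod 26).

brave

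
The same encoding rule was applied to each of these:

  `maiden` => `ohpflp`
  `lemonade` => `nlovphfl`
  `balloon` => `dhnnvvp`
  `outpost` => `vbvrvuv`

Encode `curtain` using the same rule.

ebtvhpp

The shift depends on letter class: consonant m→o is +2, but vowel a→h is +7. The rule splits by letter class: vowels +7, consonants +2.
For curtain: c(cons)+2=e, u(vowel)+7=b, r(cons)+2=t, t(cons)+2=v, a(vowel)+7=h, i(vowel)+7=p, n(cons)+2=p.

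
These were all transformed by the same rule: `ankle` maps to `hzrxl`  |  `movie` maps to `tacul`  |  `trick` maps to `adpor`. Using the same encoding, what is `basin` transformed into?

Shifts by position in ankle: pos 0: a→h (+7), pos 1: n→z (+12), pos 2: k→r (+7), pos 3: l→x (+12) — repeating every 2. The shifts repeat in a cycle of length 2: positions 0,1,… shift by +7, +12, then the pattern repeats.
Applying it to basin: b+7=i, a+12=m, s+7=z, i+12=u, n+7=u.

imzuu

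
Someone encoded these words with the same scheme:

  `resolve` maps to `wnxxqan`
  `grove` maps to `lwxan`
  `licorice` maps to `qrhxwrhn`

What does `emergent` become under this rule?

nrnwlnsy

Vowels shift forward by 9 and consonants shift forward by 5.
For emergent: e(vowel)+9=n, m(cons)+5=r, e(vowel)+9=n, r(cons)+5=w, g(cons)+5=l, e(vowel)+9=n, n(cons)+5=s, t(cons)+5=y.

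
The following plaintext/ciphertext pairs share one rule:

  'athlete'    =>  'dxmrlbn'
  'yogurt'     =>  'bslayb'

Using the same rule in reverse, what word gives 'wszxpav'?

In athlete: a→d is +3, t→x is +4, h→m is +5, l→r is +6 — the shift increases by 1 each position. Letter i (0-indexed) is shifted by i+3, so successive shifts are 3, 4, 5, ….
Reversing it on wszxpav: w−3=t, s−4=o, z−5=u, x−6=r, p−7=i, a−8=s, v−9=m.

tourism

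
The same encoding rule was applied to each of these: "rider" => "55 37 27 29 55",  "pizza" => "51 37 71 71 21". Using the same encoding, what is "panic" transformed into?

51 21 47 37 25

The formula is n = 2×(alphabet index, a=1) + 19.
For panic: p=16→51, a=1→21, n=14→47, i=9→37, c=3→25.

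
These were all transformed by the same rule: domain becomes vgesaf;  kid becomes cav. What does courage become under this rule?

ugmjsyw

Compare letters: d→v is +18, o→g is +18, m→e is +18 — a constant shift. Each letter is shifted forward by 18 in the alphabet (a Caesar shift of +18).
For courage: c+18=u, o+18=g, u+18=m, r+18=j, a+18=s, g+18=y, e+18=w.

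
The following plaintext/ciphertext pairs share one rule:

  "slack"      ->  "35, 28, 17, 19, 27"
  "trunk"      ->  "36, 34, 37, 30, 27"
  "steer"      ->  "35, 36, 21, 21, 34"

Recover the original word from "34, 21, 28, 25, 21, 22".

s is letter #19 and maps to 35: an offset of 16. The number is (letter's place in the alphabet, a=1) + 16.
Decoding 34, 21, 28, 25, 21, 22: 34→(34−16)÷1=18=r, 21→(21−16)÷1=5=e, 28→(28−16)÷1=12=l, 25→(25−16)÷1=9=i, 21→(21−16)÷1=5=e, 22→(22−16)÷1=6=f.

relief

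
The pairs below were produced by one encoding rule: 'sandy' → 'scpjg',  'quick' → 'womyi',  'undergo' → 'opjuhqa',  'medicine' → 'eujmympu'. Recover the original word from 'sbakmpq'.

Treating letters as 0–25, the rule is x ↦ 11x + 2 (mod 26).
Undoing it on sbakmpq: s(18)→19·(18−2)≡18=s; b(1)→19·(1−2)≡7=h; a(0)→19·(0−2)≡14=o; k(10)→19·(10−2)≡22=w; m(12)→19·(12−2)≡8=i; p(15)→19·(15−2)≡13=n; q(16)→19·(16−2)≡6=g (all mod 26).

showing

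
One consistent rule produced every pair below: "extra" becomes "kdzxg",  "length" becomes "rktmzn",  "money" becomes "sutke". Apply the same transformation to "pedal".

Every letter moves 6 places later in the alphabet, wrapping around z→a.
On pedal: p+6=v, e+6=k, d+6=j, a+6=g, l+6=r.

vkjgr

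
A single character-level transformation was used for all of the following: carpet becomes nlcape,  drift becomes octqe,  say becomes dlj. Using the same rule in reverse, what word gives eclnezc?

This is a Caesar cipher with shift 11.
Reversing it on eclnezc: e−11=t, c−11=r, l−11=a, n−11=c, e−11=t, z−11=o, c−11=r.

tractor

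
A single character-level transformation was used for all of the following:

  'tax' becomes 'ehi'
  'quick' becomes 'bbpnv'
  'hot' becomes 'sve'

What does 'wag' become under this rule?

hhr

Vowels shift forward by 7 and consonants shift forward by 11.
For wag: w(cons)+11=h, a(vowel)+7=h, g(cons)+11=r.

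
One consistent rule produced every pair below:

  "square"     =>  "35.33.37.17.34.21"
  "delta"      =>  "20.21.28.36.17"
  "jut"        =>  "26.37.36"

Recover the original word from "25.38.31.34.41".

s is letter #19 and maps to 35: an offset of 16. The number is (letter's place in the alphabet, a=1) + 16.
Decoding 25.38.31.34.41: 25→(25−16)÷1=9=i, 38→(38−16)÷1=22=v, 31→(31−16)÷1=15=o, 34→(34−16)÷1=18=r, 41→(41−16)÷1=25=y.

ivory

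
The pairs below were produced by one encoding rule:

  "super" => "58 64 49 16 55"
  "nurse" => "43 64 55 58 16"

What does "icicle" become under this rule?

28 10 28 10 37 16

s(#19)→58 and u(#21)→64: differences scale by 3, so n = 3·pos + 1. The formula is n = 3×(alphabet index, a=1) + 1.
Applying it to icicle: i=9→28, c=3→10, i=9→28, c=3→10, l=12→37, e=5→16.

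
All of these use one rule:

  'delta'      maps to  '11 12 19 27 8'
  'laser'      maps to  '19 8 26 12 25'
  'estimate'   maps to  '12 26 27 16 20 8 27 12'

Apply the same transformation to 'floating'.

13 19 22 8 27 16 21 14

d is letter #4 and maps to 11: an offset of 7. Letters become their 1-based position plus 7 (so a→8, b→9, …).
Applying it to floating: f=6→13, l=12→19, o=15→22, a=1→8, t=20→27, i=9→16, n=14→21, g=7→14.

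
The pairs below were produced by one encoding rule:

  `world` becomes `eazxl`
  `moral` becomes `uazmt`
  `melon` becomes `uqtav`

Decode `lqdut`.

A repeating key of period 2 is used — shifts +8, +12 over and over.
Decoding lqdut: l−8=d, q−12=e, d−8=v, u−12=i, t−8=l.

devil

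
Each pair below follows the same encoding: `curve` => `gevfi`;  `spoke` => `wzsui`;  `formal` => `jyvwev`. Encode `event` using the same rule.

Shifts by position in curve: pos 0: c→g (+4), pos 1: u→e (+10), pos 2: r→v (+4), pos 3: v→f (+10) — repeating every 2. A repeating key of period 2 is used — shifts +4, +10 over and over.
On event: e+4=i, v+10=f, e+4=i, n+10=x, t+4=x.

ifixx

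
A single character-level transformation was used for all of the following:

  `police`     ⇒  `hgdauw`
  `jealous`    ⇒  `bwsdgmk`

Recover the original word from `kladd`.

still

Every letter moves 18 places later in the alphabet, wrapping around z→a.
Decoding kladd: k−18=s, l−18=t, a−18=i, d−18=l, d−18=l.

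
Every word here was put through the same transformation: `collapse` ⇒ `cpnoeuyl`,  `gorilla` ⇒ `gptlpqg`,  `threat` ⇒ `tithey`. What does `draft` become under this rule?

In collapse: c→c is +0, o→p is +1, l→n is +2, l→o is +3 — the shift increases by 1 each position. Each letter shifts forward by its position index (0, 1, 2, …) — the shift grows by one for each successive letter.
For draft: d+0=d, r+1=s, a+2=c, f+3=i, t+4=x.

dscix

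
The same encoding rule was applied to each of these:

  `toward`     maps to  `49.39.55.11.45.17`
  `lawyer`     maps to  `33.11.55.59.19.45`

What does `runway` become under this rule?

45.51.37.55.11.59

Each letter becomes 2×(its alphabet position, a=1..z=26) + 9.
For runway: r=18→45, u=21→51, n=14→37, w=23→55, a=1→11, y=25→59.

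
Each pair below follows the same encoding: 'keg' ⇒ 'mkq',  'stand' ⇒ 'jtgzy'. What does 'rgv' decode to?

pal

The word is reversed, then every letter is shifted forward by 6.
Reversing it on rgv: shift back: r−6=l, g−6=a, v−6=p → lap; then reverse → pal.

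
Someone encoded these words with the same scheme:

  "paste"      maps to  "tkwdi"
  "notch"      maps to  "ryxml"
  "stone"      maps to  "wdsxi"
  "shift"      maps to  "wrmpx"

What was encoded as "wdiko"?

Shifts by position in paste: pos 0: p→t (+4), pos 1: a→k (+10), pos 2: s→w (+4), pos 3: t→d (+10) — repeating every 2. A repeating key of period 2 is used — shifts +4, +10 over and over.
Reversing it on wdiko: w−4=s, d−10=t, i−4=e, k−10=a, o−4=k.

steak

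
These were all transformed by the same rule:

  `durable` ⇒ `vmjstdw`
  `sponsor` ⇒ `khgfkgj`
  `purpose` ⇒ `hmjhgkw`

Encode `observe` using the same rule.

gtkwjnw

Compare letters: d→v is +18, u→m is +18, r→j is +18 — a constant shift. This is a Caesar cipher with shift 18.
For observe: o+18=g, b+18=t, s+18=k, e+18=w, r+18=j, v+18=n, e+18=w.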